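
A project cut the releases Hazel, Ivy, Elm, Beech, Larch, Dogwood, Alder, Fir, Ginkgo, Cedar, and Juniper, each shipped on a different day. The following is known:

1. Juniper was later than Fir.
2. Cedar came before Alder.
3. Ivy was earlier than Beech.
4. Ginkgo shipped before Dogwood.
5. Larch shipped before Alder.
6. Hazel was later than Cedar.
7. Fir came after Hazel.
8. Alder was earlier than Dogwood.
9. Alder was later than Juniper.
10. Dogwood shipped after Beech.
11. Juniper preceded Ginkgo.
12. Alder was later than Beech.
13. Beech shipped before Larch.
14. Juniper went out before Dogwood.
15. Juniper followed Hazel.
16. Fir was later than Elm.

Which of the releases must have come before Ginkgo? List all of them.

Directly stated before Ginkgo: Juniper.
Cedar reaches Ginkgo via Cedar → Hazel → Juniper → Ginkgo.
Elm reaches Ginkgo via Elm → Fir → Juniper → Ginkgo.
Fir reaches Ginkgo via Fir → Juniper → Ginkgo.
Likewise Hazel reaches Ginkgo by chaining the stated constraints.
No chain forces Ivy (or any of the others) ahead of Ginkgo.

Cedar, Elm, Fir, Hazel, Juniper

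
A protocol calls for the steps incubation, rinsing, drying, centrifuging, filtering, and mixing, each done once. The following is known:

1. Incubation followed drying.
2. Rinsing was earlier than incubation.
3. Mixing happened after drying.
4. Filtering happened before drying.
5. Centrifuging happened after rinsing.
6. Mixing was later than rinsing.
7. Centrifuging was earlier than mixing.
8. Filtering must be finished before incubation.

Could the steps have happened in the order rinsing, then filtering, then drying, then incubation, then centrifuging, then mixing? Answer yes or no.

Check each stated constraint against the proposed order — e.g. rinsing is ahead of centrifuging; rinsing is ahead of mixing. Every pair is in the required order; nothing is violated.

yes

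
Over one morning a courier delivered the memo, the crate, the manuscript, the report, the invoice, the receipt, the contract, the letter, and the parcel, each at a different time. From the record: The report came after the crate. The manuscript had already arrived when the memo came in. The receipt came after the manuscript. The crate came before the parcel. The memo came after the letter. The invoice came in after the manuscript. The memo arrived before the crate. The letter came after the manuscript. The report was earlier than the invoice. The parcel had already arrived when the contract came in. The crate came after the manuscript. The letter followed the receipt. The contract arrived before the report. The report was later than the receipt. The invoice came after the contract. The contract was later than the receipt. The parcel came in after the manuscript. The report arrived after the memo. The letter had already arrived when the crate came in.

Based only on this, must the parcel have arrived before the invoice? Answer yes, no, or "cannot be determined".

yes

Chain the constraints: the parcel → the contract → the invoice. Each link is directly stated, so the parcel comes before the invoice.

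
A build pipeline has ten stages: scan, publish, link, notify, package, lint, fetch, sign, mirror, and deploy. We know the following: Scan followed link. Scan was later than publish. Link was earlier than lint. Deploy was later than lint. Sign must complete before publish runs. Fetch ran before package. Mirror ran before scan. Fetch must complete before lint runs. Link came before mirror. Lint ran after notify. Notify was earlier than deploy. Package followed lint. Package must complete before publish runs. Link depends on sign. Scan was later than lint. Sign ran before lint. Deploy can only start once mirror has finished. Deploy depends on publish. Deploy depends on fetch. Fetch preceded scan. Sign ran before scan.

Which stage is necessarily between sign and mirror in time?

Tracing the constraints gives sign → link → mirror, so link sits after sign and before mirror.
No other stage is forced both after sign and before mirror.

link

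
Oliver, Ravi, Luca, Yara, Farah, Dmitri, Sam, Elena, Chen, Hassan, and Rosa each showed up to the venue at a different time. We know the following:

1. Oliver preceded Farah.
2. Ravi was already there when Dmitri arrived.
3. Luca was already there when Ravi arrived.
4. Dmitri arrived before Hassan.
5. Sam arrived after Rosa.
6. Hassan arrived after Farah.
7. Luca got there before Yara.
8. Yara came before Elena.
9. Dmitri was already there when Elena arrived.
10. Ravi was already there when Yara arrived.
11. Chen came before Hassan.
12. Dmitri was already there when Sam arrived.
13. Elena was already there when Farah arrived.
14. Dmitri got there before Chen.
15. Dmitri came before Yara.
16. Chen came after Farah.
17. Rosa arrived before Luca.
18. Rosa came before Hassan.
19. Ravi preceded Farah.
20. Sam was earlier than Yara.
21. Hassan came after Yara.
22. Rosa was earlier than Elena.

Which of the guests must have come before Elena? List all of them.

Dmitri, Luca, Ravi, Rosa, Sam, Yara

Directly stated before Elena: Dmitri, Rosa, and Yara.
Luca reaches Elena via Luca → Yara → Elena.
Ravi reaches Elena via Ravi → Dmitri → Elena.
Sam reaches Elena via Sam → Yara → Elena.
No chain forces Oliver (or any of the others) ahead of Elena.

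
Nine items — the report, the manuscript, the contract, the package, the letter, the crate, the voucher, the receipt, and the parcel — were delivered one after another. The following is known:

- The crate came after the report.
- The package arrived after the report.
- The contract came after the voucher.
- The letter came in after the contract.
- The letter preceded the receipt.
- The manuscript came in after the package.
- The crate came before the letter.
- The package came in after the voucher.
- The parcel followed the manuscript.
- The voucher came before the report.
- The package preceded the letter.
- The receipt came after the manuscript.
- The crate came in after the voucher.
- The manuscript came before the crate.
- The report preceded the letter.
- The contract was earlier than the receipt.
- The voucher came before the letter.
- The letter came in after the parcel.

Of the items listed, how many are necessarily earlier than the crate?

Directly stated before the crate: the manuscript, the report, and the voucher.
The package reaches the crate via the package → the manuscript → the crate.
That's the manuscript, the package, the report, and the voucher — 4 in all.

4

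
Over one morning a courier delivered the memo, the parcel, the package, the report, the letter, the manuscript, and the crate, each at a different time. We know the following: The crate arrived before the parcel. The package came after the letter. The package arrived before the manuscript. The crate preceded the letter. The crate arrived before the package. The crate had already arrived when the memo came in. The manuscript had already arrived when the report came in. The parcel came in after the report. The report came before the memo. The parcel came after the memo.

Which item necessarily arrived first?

The crate has a chain of constraints placing it before every other item, so the crate must be first.

the crate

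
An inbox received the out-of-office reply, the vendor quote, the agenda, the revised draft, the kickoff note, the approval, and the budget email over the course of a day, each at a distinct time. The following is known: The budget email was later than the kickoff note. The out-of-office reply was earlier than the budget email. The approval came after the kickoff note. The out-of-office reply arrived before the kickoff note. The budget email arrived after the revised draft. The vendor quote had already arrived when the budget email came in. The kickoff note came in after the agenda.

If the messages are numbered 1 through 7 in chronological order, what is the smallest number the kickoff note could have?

3

The agenda and the out-of-office reply must both come before the kickoff note — 2 forced predecessors.
Nothing else is forced ahead of the kickoff note, so its earliest slot is position 2 + 1 = 3.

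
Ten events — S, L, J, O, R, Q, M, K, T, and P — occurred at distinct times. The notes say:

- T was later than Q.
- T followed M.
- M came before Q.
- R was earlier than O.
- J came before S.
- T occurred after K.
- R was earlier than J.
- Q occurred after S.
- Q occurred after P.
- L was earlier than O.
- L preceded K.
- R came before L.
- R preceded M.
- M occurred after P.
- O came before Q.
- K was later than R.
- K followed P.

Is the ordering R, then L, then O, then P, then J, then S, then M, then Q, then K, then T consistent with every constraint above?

Check each stated constraint against the proposed order — e.g. L is ahead of K; R is ahead of K. Every pair is in the required order; nothing is violated.

yes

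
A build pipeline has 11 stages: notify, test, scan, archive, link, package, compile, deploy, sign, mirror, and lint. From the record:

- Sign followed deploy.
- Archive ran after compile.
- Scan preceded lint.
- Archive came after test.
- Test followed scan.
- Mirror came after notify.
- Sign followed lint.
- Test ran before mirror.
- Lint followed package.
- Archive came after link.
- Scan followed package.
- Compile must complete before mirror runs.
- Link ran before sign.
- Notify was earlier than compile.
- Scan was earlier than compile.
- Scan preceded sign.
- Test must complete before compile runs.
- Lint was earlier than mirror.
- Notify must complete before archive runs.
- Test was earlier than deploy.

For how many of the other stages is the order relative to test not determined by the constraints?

Forced before test: package and scan; forced after test: archive, compile, deploy, mirror, and sign.
That leaves link, lint, and notify with no forced order relative to test — 3.

3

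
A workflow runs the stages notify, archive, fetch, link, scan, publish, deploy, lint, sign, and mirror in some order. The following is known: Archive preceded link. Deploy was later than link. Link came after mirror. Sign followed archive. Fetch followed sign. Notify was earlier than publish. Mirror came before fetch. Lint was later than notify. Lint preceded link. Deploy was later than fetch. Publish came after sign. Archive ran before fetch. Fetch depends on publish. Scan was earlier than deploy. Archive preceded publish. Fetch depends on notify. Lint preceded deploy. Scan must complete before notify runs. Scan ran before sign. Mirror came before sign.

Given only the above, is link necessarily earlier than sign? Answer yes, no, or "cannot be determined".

No chain of stated constraints runs from link to sign, and none runs from sign to link either.
So the relative order of link and sign is not fixed by the given facts.

cannot be determined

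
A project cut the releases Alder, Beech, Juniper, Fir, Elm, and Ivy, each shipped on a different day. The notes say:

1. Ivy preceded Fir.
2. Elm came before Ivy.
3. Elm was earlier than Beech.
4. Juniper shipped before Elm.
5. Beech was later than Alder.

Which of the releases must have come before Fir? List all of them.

Directly stated before Fir: Ivy.
Elm reaches Fir via Elm → Ivy → Fir.
Juniper reaches Fir via Juniper → Elm → Ivy → Fir.
No chain forces Beech (or any of the others) ahead of Fir.

Elm, Ivy, Juniper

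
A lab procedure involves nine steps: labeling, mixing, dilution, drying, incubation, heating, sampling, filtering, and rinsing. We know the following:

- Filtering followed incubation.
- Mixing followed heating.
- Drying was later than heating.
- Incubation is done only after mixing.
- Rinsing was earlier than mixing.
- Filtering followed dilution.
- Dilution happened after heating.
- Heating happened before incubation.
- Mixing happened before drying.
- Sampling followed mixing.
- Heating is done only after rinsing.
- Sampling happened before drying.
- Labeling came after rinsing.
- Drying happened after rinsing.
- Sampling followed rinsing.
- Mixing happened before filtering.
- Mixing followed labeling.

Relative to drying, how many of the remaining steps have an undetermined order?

Forced before drying: heating, labeling, mixing, rinsing, and sampling.
That leaves dilution, filtering, and incubation with no forced order relative to drying — 3.

3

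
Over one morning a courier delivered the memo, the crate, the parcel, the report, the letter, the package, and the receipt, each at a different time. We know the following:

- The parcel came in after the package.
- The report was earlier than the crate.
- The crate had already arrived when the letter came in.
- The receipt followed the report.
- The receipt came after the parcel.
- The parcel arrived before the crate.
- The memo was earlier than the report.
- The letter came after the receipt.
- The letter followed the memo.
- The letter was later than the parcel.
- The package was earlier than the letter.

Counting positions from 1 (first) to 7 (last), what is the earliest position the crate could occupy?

5

The memo, the package, the parcel, and the report must all come before the crate — 4 forced predecessors.
Nothing else is forced ahead of the crate, so its earliest slot is position 4 + 1 = 5.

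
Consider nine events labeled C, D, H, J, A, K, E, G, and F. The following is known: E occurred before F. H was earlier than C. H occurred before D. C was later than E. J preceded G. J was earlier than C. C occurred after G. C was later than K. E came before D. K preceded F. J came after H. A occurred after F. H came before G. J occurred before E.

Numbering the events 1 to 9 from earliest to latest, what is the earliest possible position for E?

3

H and J must both come before E — 2 forced predecessors.
Nothing else is forced ahead of E, so its earliest slot is position 2 + 1 = 3.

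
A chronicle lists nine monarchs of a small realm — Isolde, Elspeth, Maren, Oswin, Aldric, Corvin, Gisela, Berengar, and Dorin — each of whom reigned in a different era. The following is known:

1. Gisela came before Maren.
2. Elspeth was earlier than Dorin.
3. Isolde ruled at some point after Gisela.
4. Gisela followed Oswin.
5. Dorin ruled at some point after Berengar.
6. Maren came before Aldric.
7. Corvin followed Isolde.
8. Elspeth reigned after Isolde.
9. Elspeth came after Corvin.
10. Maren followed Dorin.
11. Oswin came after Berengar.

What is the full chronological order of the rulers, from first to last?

The constraints fix every adjacent pair, so only one ordering works:
Berengar → Oswin → Gisela → Isolde → Corvin → Elspeth → Dorin → Maren → Aldric.

Berengar, Oswin, Gisela, Isolde, Corvin, Elspeth, Dorin, Maren, Aldric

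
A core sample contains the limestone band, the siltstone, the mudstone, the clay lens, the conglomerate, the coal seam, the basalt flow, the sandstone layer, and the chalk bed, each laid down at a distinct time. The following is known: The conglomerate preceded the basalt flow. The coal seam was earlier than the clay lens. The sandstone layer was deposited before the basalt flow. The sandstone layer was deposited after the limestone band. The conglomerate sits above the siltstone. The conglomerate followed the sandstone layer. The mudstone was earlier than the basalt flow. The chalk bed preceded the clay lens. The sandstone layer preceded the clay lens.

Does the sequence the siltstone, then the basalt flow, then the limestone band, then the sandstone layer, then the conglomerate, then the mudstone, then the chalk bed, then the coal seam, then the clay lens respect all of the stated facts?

The constraints require the sandstone layer before the basalt flow, but in the proposed sequence the basalt flow appears ahead of the sandstone layer. That one violation is enough.

no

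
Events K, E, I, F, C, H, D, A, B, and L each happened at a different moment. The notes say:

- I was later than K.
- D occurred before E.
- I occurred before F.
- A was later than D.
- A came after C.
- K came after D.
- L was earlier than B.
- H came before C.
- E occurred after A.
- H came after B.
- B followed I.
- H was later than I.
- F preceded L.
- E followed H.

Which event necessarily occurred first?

D

D has a chain of constraints placing it before every other event, so D must be first.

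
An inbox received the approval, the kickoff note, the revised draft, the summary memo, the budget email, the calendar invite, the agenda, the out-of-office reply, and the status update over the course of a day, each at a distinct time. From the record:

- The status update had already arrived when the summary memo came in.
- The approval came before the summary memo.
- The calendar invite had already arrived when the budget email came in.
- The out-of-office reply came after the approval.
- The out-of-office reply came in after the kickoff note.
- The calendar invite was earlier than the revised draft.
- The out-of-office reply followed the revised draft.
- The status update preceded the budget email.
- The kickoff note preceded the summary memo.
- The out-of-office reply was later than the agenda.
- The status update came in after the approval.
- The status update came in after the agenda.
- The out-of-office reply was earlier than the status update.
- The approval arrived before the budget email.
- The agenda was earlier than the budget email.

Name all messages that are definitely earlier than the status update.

Directly stated before the status update: the agenda, the approval, and the out-of-office reply.
The calendar invite reaches the status update via the calendar invite → the revised draft → the out-of-office reply → the status update.
The kickoff note reaches the status update via the kickoff note → the out-of-office reply → the status update.
The revised draft reaches the status update via the revised draft → the out-of-office reply → the status update.
No chain forces the summary memo (or any of the others) ahead of the status update.

the agenda, the approval, the calendar invite, the kickoff note, the out-of-office reply, the revised draft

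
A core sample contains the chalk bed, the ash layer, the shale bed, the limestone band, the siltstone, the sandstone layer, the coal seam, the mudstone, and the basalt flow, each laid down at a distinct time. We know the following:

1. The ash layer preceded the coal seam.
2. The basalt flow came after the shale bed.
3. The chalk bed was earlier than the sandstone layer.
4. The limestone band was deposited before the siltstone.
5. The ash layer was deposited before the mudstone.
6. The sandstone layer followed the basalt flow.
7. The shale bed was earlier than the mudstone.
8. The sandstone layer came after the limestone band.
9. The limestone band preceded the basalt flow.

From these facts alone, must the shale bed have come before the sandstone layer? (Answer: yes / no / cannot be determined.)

yes

Chain the constraints: the shale bed → the basalt flow → the sandstone layer. Each link is directly stated, so the shale bed comes before the sandstone layer.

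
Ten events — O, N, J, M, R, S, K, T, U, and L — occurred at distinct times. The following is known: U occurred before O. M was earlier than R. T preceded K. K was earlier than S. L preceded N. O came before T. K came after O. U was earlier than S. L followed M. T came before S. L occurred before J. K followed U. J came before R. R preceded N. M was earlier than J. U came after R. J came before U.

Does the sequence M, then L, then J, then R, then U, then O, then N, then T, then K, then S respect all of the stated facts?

yes

Check each stated constraint against the proposed order — e.g. U is ahead of S; L is ahead of N. Every pair is in the required order; nothing is violated.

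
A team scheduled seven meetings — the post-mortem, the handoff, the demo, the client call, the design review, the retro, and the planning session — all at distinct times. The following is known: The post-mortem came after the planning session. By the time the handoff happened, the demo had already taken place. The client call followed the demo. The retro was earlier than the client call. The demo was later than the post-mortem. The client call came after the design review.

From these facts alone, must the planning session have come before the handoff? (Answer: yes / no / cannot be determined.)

Chain the constraints: the planning session → the post-mortem → the demo → the handoff. Each link is directly stated, so the planning session comes before the handoff.

yes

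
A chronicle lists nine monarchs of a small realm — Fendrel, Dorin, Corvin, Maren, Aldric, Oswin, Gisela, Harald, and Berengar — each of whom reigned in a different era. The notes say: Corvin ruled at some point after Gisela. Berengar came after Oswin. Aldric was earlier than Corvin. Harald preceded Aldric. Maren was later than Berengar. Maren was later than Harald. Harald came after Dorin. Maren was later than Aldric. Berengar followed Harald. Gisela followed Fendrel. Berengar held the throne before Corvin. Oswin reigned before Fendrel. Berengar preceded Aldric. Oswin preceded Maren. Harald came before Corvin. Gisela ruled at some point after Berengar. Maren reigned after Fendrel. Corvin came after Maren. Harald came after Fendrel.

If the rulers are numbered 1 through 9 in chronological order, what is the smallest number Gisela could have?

6

Berengar, Dorin, Fendrel, Harald, and Oswin must all come before Gisela — 5 forced predecessors.
Nothing else is forced ahead of Gisela, so their earliest slot is position 5 + 1 = 6.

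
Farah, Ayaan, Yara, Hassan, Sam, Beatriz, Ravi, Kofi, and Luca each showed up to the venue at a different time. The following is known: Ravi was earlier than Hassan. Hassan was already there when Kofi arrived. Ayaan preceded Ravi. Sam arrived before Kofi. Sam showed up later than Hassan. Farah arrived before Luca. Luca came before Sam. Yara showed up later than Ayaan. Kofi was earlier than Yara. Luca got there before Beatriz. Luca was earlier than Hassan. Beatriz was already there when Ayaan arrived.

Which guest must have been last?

Yara

Every other guest has a chain of constraints placing them before Yara, so Yara is last.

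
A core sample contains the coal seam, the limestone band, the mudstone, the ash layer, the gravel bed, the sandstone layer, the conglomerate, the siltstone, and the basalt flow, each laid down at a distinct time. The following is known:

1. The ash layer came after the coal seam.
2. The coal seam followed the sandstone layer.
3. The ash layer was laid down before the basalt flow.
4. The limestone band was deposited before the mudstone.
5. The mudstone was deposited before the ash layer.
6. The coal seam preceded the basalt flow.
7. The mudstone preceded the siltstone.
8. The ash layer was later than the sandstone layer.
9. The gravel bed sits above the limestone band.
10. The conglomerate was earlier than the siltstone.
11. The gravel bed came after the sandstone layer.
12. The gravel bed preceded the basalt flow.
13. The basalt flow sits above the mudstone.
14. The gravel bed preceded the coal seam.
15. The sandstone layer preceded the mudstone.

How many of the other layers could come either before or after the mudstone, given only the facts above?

3

Forced before the mudstone: the limestone band and the sandstone layer; forced after the mudstone: the ash layer, the basalt flow, and the siltstone.
That leaves the coal seam, the conglomerate, and the gravel bed with no forced order relative to the mudstone — 3.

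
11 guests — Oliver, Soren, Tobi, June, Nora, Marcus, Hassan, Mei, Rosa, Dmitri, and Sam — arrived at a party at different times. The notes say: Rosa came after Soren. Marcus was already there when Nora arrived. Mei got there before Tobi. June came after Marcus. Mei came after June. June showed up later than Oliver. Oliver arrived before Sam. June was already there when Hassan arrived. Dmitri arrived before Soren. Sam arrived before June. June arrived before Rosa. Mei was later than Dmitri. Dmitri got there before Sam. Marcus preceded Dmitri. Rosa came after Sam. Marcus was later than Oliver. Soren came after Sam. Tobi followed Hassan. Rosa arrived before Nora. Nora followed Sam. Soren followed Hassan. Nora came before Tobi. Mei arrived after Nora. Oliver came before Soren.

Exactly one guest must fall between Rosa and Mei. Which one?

Nora

Tracing the constraints gives Rosa → Nora → Mei, so Nora sits after Rosa and before Mei.
No other guest is forced both after Rosa and before Mei.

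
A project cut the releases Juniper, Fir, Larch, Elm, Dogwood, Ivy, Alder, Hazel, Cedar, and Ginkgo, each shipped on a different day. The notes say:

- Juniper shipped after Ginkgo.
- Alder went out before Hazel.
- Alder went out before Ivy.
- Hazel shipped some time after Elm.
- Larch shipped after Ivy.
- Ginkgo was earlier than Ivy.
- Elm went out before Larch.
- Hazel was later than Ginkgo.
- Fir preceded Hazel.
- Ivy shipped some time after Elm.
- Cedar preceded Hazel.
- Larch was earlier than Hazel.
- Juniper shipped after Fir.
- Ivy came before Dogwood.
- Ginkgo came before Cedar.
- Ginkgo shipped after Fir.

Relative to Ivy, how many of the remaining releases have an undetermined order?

2

Forced before Ivy: Alder, Elm, Fir, and Ginkgo; forced after Ivy: Dogwood, Hazel, and Larch.
That leaves Cedar and Juniper with no forced order relative to Ivy — 2.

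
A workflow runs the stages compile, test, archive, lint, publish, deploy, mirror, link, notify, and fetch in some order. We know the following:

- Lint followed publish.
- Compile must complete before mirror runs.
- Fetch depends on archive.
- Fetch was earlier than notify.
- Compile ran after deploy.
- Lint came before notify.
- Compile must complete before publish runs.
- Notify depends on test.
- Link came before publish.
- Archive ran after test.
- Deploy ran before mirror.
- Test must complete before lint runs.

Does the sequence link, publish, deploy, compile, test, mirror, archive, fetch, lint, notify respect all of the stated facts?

no

The constraints require compile before publish, but in the proposed sequence publish appears ahead of compile. That one violation is enough.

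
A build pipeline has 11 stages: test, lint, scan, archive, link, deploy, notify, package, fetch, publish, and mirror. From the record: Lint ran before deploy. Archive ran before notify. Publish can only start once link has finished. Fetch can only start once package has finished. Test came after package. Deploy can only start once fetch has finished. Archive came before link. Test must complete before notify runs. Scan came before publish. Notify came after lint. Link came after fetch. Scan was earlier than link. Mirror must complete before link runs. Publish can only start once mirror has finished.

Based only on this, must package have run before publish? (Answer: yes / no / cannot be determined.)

yes

Chain the constraints: package → fetch → link → publish. Each link is directly stated, so package comes before publish.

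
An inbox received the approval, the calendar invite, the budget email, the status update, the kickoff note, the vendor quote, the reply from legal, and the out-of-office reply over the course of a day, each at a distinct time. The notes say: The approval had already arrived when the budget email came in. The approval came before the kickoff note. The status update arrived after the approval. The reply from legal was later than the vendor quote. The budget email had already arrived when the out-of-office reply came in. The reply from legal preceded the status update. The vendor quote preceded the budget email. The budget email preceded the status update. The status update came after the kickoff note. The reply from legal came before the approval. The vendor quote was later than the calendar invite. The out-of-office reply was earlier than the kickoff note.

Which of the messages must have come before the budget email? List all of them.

Directly stated before the budget email: the approval and the vendor quote.
The calendar invite reaches the budget email via the calendar invite → the vendor quote → the budget email.
The reply from legal reaches the budget email via the reply from legal → the approval → the budget email.

the approval, the calendar invite, the reply from legal, the vendor quote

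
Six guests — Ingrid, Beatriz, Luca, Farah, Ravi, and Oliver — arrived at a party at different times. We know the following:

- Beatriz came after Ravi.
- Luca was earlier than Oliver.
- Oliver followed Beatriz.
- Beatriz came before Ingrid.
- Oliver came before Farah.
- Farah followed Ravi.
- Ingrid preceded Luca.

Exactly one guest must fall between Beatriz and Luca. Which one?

Ingrid

Tracing the constraints gives Beatriz → Ingrid → Luca, so Ingrid sits after Beatriz and before Luca.
No other guest is forced both after Beatriz and before Luca.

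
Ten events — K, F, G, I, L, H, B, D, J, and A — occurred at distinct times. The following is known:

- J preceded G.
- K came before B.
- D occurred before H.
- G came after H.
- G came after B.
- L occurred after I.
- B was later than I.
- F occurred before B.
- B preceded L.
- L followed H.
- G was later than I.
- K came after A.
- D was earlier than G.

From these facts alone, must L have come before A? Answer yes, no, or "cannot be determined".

no

Tracing the constraints gives A → K → B → L, so A must come before L.
That means L cannot be before A.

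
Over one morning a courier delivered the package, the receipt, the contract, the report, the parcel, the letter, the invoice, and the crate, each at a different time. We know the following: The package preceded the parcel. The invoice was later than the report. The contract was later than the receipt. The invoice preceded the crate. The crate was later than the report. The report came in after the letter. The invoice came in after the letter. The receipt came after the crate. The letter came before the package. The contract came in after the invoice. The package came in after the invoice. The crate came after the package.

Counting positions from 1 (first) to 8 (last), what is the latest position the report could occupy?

The report must come before the contract, the crate, the invoice, the package, the parcel, and the receipt — 6 items forced after it.
Everything else can be placed before the report in some valid order, so the report can sit as late as position 8 − 6 = 2.

2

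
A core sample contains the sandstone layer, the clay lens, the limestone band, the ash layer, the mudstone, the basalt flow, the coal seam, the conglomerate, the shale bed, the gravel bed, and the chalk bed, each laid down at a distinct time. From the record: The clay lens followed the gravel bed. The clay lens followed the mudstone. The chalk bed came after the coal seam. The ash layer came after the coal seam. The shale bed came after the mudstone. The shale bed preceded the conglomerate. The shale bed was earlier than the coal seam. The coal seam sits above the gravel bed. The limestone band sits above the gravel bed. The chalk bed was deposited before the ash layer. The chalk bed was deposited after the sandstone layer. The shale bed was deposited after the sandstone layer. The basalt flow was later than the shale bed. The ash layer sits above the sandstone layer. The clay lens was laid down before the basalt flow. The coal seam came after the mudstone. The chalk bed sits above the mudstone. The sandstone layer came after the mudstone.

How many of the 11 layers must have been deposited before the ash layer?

Directly stated before the ash layer: the chalk bed, the coal seam, and the sandstone layer.
The gravel bed reaches the ash layer via the gravel bed → the coal seam → the ash layer.
The mudstone reaches the ash layer via the mudstone → the chalk bed → the ash layer.
The shale bed reaches the ash layer via the shale bed → the coal seam → the ash layer.
That's the chalk bed, the coal seam, the gravel bed, the mudstone, the sandstone layer, and the shale bed — 6 in all.

6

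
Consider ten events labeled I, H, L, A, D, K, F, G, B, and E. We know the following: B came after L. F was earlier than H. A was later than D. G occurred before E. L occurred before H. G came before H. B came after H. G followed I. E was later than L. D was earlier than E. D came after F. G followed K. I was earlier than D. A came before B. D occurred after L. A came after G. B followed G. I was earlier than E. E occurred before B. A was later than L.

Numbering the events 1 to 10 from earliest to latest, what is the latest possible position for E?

9

E must come before B — 1 event forced after it.
Everything else can be placed before E in some valid order, so E can sit as late as position 10 − 1 = 9.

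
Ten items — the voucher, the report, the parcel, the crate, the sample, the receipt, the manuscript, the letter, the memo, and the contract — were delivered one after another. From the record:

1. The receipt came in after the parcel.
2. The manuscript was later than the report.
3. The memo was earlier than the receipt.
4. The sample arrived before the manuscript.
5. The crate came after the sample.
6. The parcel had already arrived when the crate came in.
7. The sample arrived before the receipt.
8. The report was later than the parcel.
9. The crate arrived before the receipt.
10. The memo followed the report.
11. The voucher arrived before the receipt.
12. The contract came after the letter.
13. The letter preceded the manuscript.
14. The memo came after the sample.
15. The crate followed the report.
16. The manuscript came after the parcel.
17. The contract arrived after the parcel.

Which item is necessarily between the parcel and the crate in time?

Tracing the constraints gives the parcel → the report → the crate, so the report sits after the parcel and before the crate.
No other item is forced both after the parcel and before the crate.

the report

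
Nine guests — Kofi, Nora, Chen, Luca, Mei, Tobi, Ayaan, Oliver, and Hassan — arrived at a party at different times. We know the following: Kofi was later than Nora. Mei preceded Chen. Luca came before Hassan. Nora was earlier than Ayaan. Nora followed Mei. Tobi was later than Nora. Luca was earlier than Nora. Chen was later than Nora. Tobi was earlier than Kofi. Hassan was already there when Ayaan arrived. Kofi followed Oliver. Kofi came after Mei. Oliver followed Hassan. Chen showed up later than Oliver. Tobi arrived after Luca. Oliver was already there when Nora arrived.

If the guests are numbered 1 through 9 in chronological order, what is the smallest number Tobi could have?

Hassan, Luca, Mei, Nora, and Oliver must all come before Tobi — 5 forced predecessors.
Nothing else is forced ahead of Tobi, so their earliest slot is position 5 + 1 = 6.

6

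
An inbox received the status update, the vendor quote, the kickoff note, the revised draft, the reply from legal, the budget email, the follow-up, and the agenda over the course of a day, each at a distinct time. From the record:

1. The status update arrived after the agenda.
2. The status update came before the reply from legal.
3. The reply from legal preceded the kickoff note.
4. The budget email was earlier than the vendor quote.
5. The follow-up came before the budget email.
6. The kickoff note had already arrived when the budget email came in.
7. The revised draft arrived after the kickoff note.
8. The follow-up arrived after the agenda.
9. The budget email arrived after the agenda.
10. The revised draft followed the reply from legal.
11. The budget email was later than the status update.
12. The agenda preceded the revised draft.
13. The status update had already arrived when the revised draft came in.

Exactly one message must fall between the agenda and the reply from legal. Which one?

Tracing the constraints gives the agenda → the status update → the reply from legal, so the status update sits after the agenda and before the reply from legal.
No other message is forced both after the agenda and before the reply from legal.

the status update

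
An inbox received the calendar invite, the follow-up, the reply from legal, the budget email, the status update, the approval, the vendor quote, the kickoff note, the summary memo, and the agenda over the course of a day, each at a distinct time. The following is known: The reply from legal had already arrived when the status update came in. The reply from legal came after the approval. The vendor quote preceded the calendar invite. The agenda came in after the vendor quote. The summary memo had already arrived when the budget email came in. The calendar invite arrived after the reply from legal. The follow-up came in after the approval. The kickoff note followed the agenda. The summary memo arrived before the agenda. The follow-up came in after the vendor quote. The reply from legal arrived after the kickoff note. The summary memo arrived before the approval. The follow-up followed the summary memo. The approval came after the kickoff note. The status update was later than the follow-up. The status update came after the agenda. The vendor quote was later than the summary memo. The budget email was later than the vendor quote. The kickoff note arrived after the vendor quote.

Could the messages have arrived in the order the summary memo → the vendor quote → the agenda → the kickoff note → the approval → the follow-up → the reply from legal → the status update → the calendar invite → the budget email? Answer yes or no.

yes

Check each stated constraint against the proposed order — e.g. the vendor quote is ahead of the budget email; the summary memo is ahead of the budget email. Every pair is in the required order; nothing is violated.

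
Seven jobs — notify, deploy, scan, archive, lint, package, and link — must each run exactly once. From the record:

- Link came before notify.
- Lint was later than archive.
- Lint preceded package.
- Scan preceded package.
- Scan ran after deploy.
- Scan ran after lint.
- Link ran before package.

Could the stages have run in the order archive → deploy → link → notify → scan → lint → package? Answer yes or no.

The constraints require lint before scan, but in the proposed sequence scan appears ahead of lint. That one violation is enough.

no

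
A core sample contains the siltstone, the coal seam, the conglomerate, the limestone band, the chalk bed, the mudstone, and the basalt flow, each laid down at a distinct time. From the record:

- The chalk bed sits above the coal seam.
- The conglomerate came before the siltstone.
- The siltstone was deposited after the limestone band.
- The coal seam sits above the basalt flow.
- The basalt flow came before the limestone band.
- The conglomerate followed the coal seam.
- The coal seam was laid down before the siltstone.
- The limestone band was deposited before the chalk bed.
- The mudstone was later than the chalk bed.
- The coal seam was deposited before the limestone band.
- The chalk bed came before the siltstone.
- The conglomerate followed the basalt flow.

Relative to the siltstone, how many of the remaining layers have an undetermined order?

1

Forced before the siltstone: the basalt flow, the chalk bed, the coal seam, the conglomerate, and the limestone band.
That leaves the mudstone with no forced order relative to the siltstone — 1.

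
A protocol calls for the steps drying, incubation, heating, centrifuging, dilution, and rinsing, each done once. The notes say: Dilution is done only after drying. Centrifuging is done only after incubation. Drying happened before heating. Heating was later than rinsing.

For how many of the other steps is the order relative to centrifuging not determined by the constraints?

4

Forced before centrifuging: incubation.
That leaves dilution, drying, heating, and rinsing with no forced order relative to centrifuging — 4.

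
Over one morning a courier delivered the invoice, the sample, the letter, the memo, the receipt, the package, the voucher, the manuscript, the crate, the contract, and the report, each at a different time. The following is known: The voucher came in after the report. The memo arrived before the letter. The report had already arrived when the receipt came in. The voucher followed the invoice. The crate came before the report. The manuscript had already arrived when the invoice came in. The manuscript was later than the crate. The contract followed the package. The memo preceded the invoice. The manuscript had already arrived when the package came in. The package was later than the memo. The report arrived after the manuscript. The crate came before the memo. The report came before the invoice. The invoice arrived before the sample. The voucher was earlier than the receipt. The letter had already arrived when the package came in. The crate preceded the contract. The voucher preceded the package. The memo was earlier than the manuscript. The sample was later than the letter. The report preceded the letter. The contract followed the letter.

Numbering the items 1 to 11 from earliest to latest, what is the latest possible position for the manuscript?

3

The manuscript must come before the contract, the invoice, the letter, the package, the receipt, the report, the sample, and the voucher — 8 items forced after it.
Everything else can be placed before the manuscript in some valid order, so the manuscript can sit as late as position 11 − 8 = 3.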